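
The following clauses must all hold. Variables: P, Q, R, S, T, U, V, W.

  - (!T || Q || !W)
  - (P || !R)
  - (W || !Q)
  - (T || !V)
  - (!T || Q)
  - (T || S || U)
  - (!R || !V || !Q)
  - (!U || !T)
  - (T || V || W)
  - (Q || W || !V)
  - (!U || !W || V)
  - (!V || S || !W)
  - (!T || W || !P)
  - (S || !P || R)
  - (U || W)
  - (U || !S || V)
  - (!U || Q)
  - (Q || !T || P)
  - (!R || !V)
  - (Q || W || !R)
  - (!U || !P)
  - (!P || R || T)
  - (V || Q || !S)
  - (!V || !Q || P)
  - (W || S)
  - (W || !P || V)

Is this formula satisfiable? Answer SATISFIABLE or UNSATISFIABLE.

SATISFIABLE

Branch on P: take P = True.
  then U is forced to False.
  then W is forced to True.
Branch on Q: take Q = True.
For the remaining variables, R = False, S = True, T = True, V = True works.
Every clause has at least one true literal under this assignment.
So P=True, Q=True, R=False, S=True, T=True, U=False, V=True, W=True is a satisfying assignment.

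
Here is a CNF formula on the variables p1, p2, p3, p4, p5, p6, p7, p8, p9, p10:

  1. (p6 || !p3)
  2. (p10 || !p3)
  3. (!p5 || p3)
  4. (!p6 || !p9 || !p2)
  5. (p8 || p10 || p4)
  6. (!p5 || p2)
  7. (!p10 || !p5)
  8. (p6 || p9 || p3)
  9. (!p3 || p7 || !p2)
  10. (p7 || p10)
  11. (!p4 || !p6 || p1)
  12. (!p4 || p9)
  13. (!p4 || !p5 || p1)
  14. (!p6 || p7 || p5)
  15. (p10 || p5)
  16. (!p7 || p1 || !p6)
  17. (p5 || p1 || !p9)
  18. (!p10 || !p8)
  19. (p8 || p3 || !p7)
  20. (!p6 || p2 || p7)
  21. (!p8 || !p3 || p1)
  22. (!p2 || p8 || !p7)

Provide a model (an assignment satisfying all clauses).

p1=True, p2=False, p3=True, p4=False, p5=False, p6=True, p7=True, p8=False, p9=False, p10=True

Pure literal: p1 appears only positively; assign p1 = True.
Try p2 = False.
  then p5 is forced to False.
  then p10 is forced to True.
  then p8 is forced to False.
Branch on p3: take p3 = True.
  then p6 is forced to True.
  then p7 is forced to True.
Try p4 = False.
p9 is now unconstrained; take p9 = False.
Check each clause:
  1. (p6 || !p3) — p6 is true.
  2. (!p3 || p10) — p10 is true.
  3. (!p5 || p3) — p3 is true.
  4. (!p2 || !p9 || !p6) — !p2 is true.
  5. (p4 || p8 || p10) — p10 is true.
  6. (p2 || !p5) — !p5 is true.
  7. (!p10 || !p5) — !p5 is true.
  8. (p9 || p3 || p6) — p3 is true.
  9. (p7 || !p2 || !p3) — !p2 is true.
  10. (p7 || p10) — p10 is true.
  11. (!p4 || !p6 || p1) — p1 is true.
  12. (p9 || !p4) — !p4 is true.
  13. (p1 || !p4 || !p5) — p1 is true.
  14. (p7 || !p6 || p5) — p7 is true.
  15. (p10 || p5) — p10 is true.
  16. (!p7 || !p6 || p1) — p1 is true.
  17. (p1 || !p9 || p5) — p1 is true.
  18. (!p10 || !p8) — !p8 is true.
  19. (p8 || !p7 || p3) — p3 is true.
  20. (!p6 || p2 || p7) — p7 is true.
  21. (!p3 || !p8 || p1) — !p8 is true.
  22. (p8 || !p7 || !p2) — !p2 is true.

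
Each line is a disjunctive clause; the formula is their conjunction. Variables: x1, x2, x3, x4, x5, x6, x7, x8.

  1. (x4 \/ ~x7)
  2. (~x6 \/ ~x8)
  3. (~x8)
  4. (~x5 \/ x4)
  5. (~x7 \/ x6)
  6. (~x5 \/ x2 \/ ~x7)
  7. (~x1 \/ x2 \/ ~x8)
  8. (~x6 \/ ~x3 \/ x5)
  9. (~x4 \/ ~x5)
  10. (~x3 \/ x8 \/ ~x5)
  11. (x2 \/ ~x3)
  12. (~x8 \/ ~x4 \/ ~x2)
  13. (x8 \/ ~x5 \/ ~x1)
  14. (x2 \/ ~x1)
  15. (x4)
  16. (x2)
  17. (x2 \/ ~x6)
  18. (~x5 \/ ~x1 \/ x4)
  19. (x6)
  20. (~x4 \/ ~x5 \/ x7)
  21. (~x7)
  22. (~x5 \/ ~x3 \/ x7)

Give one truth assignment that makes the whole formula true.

x1=F, x2=T, x3=F, x4=T, x5=F, x6=T, x7=F, x8=F

Unit propagation: (~x8) forces x8 = False.
The clause (x4) is unit: x4 must be True.
(~x5) is a unit clause, so x5 = False.
Unit propagation: (x2) forces x2 = True.
Unit propagation: (x6) forces x6 = True.
Unit propagation: (~x3) forces x3 = False.
Unit propagation: (~x7) forces x7 = False.
x1 is now unconstrained; take x1 = False.
Check each clause:
  1. (~x7 \/ x4) — ~x7 is true.
  2. (~x6 \/ ~x8) — ~x8 is true.
  3. (~x8) — ~x8 is true.
  4. (~x5 \/ x4) — ~x5 is true.
  5. (x6 \/ ~x7) — ~x7 is true.
  6. (x2 \/ ~x5 \/ ~x7) — ~x7 is true.
  7. (x2 \/ ~x1 \/ ~x8) — ~x8 is true.
  8. (~x3 \/ x5 \/ ~x6) — ~x3 is true.
  9. (~x4 \/ ~x5) — ~x5 is true.
  10. (~x3 \/ x8 \/ ~x5) — ~x5 is true.
  11. (~x3 \/ x2) — x2 is true.
  12. (~x8 \/ ~x4 \/ ~x2) — ~x8 is true.
  13. (x8 \/ ~x5 \/ ~x1) — ~x5 is true.
  14. (~x1 \/ x2) — x2 is true.
  15. (x4) — x4 is true.
  16. (x2) — x2 is true.
  17. (x2 \/ ~x6) — x2 is true.
  18. (~x1 \/ ~x5 \/ x4) — ~x5 is true.
  19. (x6) — x6 is true.
  20. (x7 \/ ~x4 \/ ~x5) — ~x5 is true.
  21. (~x7) — ~x7 is true.
  22. (~x3 \/ ~x5 \/ x7) — ~x5 is true.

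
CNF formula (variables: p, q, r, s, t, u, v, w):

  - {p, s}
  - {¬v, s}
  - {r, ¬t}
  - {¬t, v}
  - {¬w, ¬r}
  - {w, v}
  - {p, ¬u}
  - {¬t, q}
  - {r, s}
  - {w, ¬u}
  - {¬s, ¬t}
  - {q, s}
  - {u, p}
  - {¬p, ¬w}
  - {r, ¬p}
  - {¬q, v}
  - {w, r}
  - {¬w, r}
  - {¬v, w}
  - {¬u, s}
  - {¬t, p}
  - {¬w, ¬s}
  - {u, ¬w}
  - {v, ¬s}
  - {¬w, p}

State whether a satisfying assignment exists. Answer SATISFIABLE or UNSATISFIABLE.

UNSATISFIABLE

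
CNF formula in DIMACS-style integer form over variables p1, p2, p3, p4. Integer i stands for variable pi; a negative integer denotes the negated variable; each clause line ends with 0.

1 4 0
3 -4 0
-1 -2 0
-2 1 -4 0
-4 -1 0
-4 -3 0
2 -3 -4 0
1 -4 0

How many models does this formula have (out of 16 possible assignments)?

2

The models are:
  p1=1 p2=0 p3=0 p4=0
  p1=1 p2=0 p3=1 p4=0
That's 2 in total.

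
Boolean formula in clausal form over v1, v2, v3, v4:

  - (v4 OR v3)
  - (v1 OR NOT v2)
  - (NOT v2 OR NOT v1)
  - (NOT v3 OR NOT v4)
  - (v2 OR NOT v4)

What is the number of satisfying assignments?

The models are:
  v1=0 v2=0 v3=1 v4=0
  v1=1 v2=0 v3=1 v4=0
Count: 2.

2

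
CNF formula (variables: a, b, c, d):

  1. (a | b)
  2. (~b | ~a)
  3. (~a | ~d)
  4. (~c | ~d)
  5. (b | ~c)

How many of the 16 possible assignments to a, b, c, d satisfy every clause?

4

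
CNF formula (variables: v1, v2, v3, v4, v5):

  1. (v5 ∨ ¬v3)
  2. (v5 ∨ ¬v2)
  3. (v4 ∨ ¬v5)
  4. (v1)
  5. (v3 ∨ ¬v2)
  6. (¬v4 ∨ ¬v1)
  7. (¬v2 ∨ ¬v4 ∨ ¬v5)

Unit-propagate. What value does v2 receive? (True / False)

False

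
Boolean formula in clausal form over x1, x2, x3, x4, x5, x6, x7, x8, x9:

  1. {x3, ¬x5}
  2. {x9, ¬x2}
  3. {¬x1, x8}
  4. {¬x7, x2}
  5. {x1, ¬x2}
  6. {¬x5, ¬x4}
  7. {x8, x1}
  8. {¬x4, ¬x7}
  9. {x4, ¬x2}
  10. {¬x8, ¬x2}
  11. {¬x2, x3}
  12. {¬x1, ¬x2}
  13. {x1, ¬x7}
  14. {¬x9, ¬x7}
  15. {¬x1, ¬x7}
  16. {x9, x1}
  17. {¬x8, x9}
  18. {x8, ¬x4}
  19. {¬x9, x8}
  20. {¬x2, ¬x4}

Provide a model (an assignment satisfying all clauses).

x1 = 1  x2 = 0  x3 = 0  x4 = 1  x5 = 0  x6 = 0  x7 = 0  x8 = 1  x9 = 1

x5 occurs only negated in the remaining clauses — set x5 = False.
x7 occurs only negated in the remaining clauses — set x7 = False.
Try x1 = True.
  then x8 is forced to True.
  then x2 is forced to False.
  then x9 is forced to True.
x3, x4, x6 are now unconstrained; take x3 = False, x4 = True, x6 = False.
Every clause has at least one true literal under this assignment.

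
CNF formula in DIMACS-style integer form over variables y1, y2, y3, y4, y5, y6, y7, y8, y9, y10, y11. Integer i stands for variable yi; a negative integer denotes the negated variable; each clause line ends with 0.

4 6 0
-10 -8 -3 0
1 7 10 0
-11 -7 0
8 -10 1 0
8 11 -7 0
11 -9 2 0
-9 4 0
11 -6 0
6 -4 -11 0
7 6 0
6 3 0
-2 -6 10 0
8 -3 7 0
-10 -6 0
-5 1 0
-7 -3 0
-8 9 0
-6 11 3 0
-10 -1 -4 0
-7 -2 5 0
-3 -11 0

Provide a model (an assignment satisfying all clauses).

Try y1 = True.
The remaining clauses are satisfied by y2 = False, y3 = False, y4 = False, y5 = False, y6 = True, y7 = False, y8 = False, y9 = False, y10 = False, y11 = True.
Every clause has at least one true literal under this assignment.
Check each clause:
  1. (y4 ∨ y6) — y6 is true.
  2. (¬y8 ∨ ¬y10 ∨ ¬y3) — ¬y8 is true.
  3. (y7 ∨ y10 ∨ y1) — y1 is true.
  4. (¬y7 ∨ ¬y11) — ¬y7 is true.
  5. (¬y10 ∨ y1 ∨ y8) — y1 is true.
  6. (y8 ∨ ¬y7 ∨ y11) — ¬y7 is true.
  7. (y2 ∨ y11 ∨ ¬y9) — y11 is true.
  8. (y4 ∨ ¬y9) — ¬y9 is true.
  9. (y11 ∨ ¬y6) — y11 is true.
  10. (¬y4 ∨ ¬y11 ∨ y6) — ¬y4 is true.
  11. (y6 ∨ y7) — y6 is true.
  12. (y3 ∨ y6) — y6 is true.
  13. (¬y6 ∨ ¬y2 ∨ y10) — ¬y2 is true.
  14. (¬y3 ∨ y8 ∨ y7) — ¬y3 is true.
  15. (¬y10 ∨ ¬y6) — ¬y10 is true.
  16. (¬y5 ∨ y1) — y1 is true.
  17. (¬y3 ∨ ¬y7) — ¬y7 is true.
  18. (¬y8 ∨ y9) — ¬y8 is true.
  19. (y11 ∨ ¬y6 ∨ y3) — y11 is true.
  20. (¬y10 ∨ ¬y1 ∨ ¬y4) — ¬y4 is true.
  21. (y5 ∨ ¬y7 ∨ ¬y2) — ¬y7 is true.
  22. (¬y11 ∨ ¬y3) — ¬y3 is true.

y1 = True, y2 = False, y3 = False, y4 = False, y5 = False, y6 = True, y7 = False, y8 = False, y9 = False, y10 = False, y11 = True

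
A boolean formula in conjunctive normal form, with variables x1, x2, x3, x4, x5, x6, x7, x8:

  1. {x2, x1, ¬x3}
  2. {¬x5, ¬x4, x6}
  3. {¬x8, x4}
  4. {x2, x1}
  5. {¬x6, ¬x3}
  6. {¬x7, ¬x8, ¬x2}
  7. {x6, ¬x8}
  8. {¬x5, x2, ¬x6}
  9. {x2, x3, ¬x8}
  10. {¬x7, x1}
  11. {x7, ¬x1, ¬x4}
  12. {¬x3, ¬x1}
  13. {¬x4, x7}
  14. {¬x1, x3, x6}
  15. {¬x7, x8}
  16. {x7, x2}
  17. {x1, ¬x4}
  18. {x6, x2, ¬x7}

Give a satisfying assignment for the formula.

x1=0, x2=1, x3=1, x4=0, x5=1, x6=0, x7=0, x8=0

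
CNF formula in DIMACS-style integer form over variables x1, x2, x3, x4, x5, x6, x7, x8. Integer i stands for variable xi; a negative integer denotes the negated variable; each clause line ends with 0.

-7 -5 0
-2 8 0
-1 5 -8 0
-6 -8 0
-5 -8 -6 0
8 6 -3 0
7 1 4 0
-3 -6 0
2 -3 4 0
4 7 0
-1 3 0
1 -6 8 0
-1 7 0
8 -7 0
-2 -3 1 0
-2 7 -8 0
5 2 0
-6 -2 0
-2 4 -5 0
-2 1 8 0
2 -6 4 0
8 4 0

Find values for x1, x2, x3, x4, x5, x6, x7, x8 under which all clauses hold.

x1=F, x2=F, x3=F, x4=T, x5=T, x6=F, x7=F, x8=T

x4 occurs only positively in the remaining clauses — set x4 = True.
Branch on x1: take x1 = False.
Try x2 = False.
  then x5 is forced to True.
  then x7 is forced to False.
Branch on x3: take x3 = False.
For the remaining variables, x6 = False, x8 = True works.
Every clause has at least one true literal under this assignment.
Check each clause:
  1. {¬x5, ¬x7} — ¬x7 is true.
  2. {¬x2, x8} — x8 is true.
  3. {x5, ¬x8, ¬x1} — x5 is true.
  4. {¬x8, ¬x6} — ¬x6 is true.
  5. {¬x8, ¬x6, ¬x5} — ¬x6 is true.
  6. {x8, x6, ¬x3} — x8 is true.
  7. {x1, x7, x4} — x4 is true.
  8. {¬x6, ¬x3} — ¬x6 is true.
  9. {¬x3, x4, x2} — x4 is true.
  10. {x4, x7} — x4 is true.
  11. {x3, ¬x1} — ¬x1 is true.
  12. {x8, x1, ¬x6} — x8 is true.
  13. {x7, ¬x1} — ¬x1 is true.
  14. {x8, ¬x7} — x8 is true.
  15. {x1, ¬x3, ¬x2} — ¬x3 is true.
  16. {x7, ¬x8, ¬x2} — ¬x2 is true.
  17. {x2, x5} — x5 is true.
  18. {¬x6, ¬x2} — ¬x6 is true.
  19. {x4, ¬x2, ¬x5} — x4 is true.
  20. {x8, ¬x2, x1} — x8 is true.
  21. {x2, x4, ¬x6} — ¬x6 is true.
  22. {x8, x4} — x8 is true.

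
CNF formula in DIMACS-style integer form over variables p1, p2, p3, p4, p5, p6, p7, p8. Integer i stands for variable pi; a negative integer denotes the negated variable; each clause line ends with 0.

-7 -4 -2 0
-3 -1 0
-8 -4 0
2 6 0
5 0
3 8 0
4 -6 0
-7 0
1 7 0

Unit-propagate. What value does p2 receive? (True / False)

(p5) stands alone — p5 = True.
Unit clause (¬p7) sets p7 = False.
(p1 ∨ p7) with p7 = False leaves only p1, so p1 = True.
From (¬p3 ∨ ¬p1) and p1 = True: p3 = False.
(p3 ∨ p8): since p3 = False, the clause reduces to (p8). p8 = True.
(¬p8 ∨ ¬p4): since p8 = True, the clause reduces to (¬p4). p4 = False.
From (¬p6 ∨ p4) and p4 = False: p6 = False.
(p6 ∨ p2): since p6 = False, the clause reduces to (p2). p2 = True.

True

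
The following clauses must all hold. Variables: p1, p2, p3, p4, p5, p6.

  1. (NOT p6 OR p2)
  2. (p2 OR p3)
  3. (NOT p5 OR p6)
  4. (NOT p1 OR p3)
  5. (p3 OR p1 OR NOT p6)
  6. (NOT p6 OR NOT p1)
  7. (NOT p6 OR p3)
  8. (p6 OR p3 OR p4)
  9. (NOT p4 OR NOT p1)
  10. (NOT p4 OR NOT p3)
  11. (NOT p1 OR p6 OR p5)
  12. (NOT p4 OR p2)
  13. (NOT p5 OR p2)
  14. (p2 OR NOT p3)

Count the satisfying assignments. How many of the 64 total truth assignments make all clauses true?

4

Satisfying assignments:
  p1=F p2=T p3=F p4=T p5=F p6=F
  p1=F p2=T p3=T p4=F p5=F p6=F
  p1=F p2=T p3=T p4=F p5=F p6=T
  p1=F p2=T p3=T p4=F p5=T p6=T
That's 4 in total.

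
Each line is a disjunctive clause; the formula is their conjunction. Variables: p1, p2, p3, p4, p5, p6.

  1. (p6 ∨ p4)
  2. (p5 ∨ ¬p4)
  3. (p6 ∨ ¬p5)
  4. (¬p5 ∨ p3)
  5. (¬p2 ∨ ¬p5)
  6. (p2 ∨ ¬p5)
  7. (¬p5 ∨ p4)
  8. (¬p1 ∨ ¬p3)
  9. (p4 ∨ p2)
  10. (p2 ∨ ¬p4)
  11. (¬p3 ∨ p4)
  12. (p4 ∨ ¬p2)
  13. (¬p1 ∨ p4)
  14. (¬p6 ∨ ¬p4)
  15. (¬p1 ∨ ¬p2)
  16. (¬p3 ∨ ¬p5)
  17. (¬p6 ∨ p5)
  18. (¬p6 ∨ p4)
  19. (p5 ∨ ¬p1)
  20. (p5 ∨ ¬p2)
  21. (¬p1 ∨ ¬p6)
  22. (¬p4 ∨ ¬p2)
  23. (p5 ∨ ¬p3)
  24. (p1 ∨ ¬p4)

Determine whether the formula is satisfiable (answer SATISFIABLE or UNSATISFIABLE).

UNSATISFIABLE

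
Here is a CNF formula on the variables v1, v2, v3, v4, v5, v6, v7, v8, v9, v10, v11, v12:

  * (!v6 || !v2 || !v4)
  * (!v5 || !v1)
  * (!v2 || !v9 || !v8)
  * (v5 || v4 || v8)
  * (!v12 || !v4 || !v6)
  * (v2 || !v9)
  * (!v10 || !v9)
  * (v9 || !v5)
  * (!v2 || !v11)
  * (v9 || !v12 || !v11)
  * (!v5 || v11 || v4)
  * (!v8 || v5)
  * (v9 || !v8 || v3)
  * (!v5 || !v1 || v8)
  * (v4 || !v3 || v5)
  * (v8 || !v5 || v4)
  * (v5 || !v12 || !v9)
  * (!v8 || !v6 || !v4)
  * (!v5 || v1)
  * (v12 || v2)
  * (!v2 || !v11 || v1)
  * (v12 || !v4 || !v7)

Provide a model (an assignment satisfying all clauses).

v1=False, v2=True, v3=True, v4=True, v5=False, v6=False, v7=False, v8=False, v9=True, v10=False, v11=False, v12=False

Check each clause:
  1. (!v4 || !v2 || !v6) — !v6 is true.
  2. (!v5 || !v1) — !v5 is true.
  3. (!v2 || !v9 || !v8) — !v8 is true.
  4. (v4 || v5 || v8) — v4 is true.
  5. (!v4 || !v6 || !v12) — !v6 is true.
  6. (!v9 || v2) — v2 is true.
  7. (!v9 || !v10) — !v10 is true.
  8. (!v5 || v9) — v9 is true.
  9. (!v11 || !v2) — !v11 is true.
  10. (!v11 || v9 || !v12) — v9 is true.
  11. (v4 || v11 || !v5) — v4 is true.
  12. (v5 || !v8) — !v8 is true.
  13. (!v8 || v9 || v3) — !v8 is true.
  14. (v8 || !v5 || !v1) — !v5 is true.
  15. (!v3 || v5 || v4) — v4 is true.
  16. (v8 || !v5 || v4) — !v5 is true.
  17. (v5 || !v9 || !v12) — !v12 is true.
  18. (!v8 || !v6 || !v4) — !v8 is true.
  19. (v1 || !v5) — !v5 is true.
  20. (v2 || v12) — v2 is true.
  21. (!v2 || v1 || !v11) — !v11 is true.
  22. (!v7 || v12 || !v4) — !v7 is true.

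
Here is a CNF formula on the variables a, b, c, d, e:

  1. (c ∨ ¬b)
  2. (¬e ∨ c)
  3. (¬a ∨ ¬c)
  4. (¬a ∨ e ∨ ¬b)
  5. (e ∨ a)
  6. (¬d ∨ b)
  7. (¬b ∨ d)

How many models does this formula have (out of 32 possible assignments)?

3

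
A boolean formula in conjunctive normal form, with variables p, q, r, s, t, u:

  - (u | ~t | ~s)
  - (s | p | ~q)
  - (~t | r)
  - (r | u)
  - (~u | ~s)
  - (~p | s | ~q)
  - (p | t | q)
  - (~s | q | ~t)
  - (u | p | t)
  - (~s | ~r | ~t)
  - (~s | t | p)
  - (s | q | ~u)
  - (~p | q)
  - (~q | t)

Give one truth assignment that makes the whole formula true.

p=F, q=F, r=T, s=F, t=T, u=F

Set p = False and propagate.
Try q = False.
  then t is forced to True.
  then r is forced to True.
  then s is forced to False.
  then u is forced to False.
Every clause has at least one true literal under this assignment.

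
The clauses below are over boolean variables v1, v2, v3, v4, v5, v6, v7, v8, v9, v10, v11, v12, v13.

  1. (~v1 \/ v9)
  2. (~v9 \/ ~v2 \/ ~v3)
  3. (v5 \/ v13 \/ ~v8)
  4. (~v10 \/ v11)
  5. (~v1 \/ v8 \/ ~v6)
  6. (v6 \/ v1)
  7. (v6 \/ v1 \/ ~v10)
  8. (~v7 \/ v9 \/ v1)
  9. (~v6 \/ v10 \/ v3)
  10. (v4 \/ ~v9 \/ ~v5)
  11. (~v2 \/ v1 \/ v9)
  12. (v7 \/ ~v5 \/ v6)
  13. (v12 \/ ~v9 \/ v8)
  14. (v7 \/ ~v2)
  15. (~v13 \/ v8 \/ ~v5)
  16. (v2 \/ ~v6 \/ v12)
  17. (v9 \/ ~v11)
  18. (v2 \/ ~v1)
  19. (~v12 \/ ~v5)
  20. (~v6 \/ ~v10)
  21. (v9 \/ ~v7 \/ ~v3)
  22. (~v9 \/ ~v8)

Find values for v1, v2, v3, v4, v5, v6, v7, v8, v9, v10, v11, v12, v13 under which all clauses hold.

v1=True, v2=True, v3=False, v4=False, v5=False, v6=False, v7=True, v8=False, v9=True, v10=False, v11=True, v12=True, v13=True

Check each clause:
  1. (~v1 \/ v9) — v9 is true.
  2. (~v3 \/ ~v2 \/ ~v9) — ~v3 is true.
  3. (v13 \/ ~v8 \/ v5) — ~v8 is true.
  4. (~v10 \/ v11) — v11 is true.
  5. (~v6 \/ v8 \/ ~v1) — ~v6 is true.
  6. (v6 \/ v1) — v1 is true.
  7. (v6 \/ v1 \/ ~v10) — v1 is true.
  8. (~v7 \/ v9 \/ v1) — v9 is true.
  9. (v10 \/ ~v6 \/ v3) — ~v6 is true.
  10. (~v9 \/ v4 \/ ~v5) — ~v5 is true.
  11. (~v2 \/ v1 \/ v9) — v1 is true.
  12. (~v5 \/ v7 \/ v6) — ~v5 is true.
  13. (v12 \/ ~v9 \/ v8) — v12 is true.
  14. (~v2 \/ v7) — v7 is true.
  15. (~v5 \/ ~v13 \/ v8) — ~v5 is true.
  16. (v12 \/ ~v6 \/ v2) — ~v6 is true.
  17. (~v11 \/ v9) — v9 is true.
  18. (~v1 \/ v2) — v2 is true.
  19. (~v5 \/ ~v12) — ~v5 is true.
  20. (~v10 \/ ~v6) — ~v6 is true.
  21. (v9 \/ ~v7 \/ ~v3) — ~v3 is true.
  22. (~v9 \/ ~v8) — ~v8 is true.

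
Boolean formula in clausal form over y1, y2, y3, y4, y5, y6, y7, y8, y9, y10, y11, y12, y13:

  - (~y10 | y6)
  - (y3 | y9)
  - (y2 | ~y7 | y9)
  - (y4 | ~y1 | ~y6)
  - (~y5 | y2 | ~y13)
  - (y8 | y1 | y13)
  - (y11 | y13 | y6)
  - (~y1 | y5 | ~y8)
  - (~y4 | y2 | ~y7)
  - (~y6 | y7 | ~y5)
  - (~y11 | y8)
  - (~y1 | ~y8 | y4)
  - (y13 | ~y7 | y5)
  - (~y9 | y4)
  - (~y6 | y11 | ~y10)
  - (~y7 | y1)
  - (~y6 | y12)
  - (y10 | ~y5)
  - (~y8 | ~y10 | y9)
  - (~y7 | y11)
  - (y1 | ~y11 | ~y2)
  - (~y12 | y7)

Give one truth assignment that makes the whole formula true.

y1=False, y2=False, y3=False, y4=True, y5=False, y6=False, y7=False, y8=True, y9=True, y10=False, y11=False, y12=False, y13=True

Check each clause:
  1. (y6 | ~y10) — ~y10 is true.
  2. (y9 | y3) — y9 is true.
  3. (y9 | ~y7 | y2) — ~y7 is true.
  4. (y4 | ~y1 | ~y6) — ~y6 is true.
  5. (y2 | ~y13 | ~y5) — ~y5 is true.
  6. (y13 | y1 | y8) — y8 is true.
  7. (y6 | y13 | y11) — y13 is true.
  8. (~y1 | ~y8 | y5) — ~y1 is true.
  9. (~y7 | ~y4 | y2) — ~y7 is true.
  10. (~y5 | y7 | ~y6) — ~y6 is true.
  11. (~y11 | y8) — y8 is true.
  12. (~y8 | ~y1 | y4) — y4 is true.
  13. (y13 | ~y7 | y5) — ~y7 is true.
  14. (~y9 | y4) — y4 is true.
  15. (~y10 | y11 | ~y6) — ~y6 is true.
  16. (~y7 | y1) — ~y7 is true.
  17. (~y6 | y12) — ~y6 is true.
  18. (y10 | ~y5) — ~y5 is true.
  19. (~y8 | ~y10 | y9) — y9 is true.
  20. (y11 | ~y7) — ~y7 is true.
  21. (y1 | ~y2 | ~y11) — ~y11 is true.
  22. (~y12 | y7) — ~y12 is true.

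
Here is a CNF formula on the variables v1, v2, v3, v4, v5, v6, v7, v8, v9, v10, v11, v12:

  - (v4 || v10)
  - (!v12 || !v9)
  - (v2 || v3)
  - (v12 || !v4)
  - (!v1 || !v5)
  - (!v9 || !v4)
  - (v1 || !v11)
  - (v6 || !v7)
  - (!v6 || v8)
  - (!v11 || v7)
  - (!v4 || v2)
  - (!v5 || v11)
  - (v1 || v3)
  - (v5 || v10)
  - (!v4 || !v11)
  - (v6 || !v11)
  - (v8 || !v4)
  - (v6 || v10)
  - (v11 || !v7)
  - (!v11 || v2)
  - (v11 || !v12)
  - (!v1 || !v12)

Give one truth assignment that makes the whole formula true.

v1=True  v2=True  v3=True  v4=False  v5=False  v6=False  v7=False  v8=True  v9=False  v10=True  v11=False  v12=False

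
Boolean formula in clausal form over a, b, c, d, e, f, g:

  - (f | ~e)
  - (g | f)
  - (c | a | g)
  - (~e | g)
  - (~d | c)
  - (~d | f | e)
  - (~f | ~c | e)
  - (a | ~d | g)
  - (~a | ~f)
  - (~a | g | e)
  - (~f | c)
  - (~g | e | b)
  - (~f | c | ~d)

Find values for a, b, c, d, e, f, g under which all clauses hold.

b occurs only positively in the remaining clauses — set b = True.
Pure literal: d appears only negated; assign d = False.
Branch on a: take a = False.
Try c = True.
The remaining clauses are satisfied by e = False, f = False, g = True.
Check each clause:
  1. (~e | f) — ~e is true.
  2. (f | g) — g is true.
  3. (g | a | c) — c is true.
  4. (~e | g) — ~e is true.
  5. (c | ~d) — c is true.
  6. (f | ~d | e) — ~d is true.
  7. (~c | ~f | e) — ~f is true.
  8. (~d | a | g) — ~d is true.
  9. (~a | ~f) — ~f is true.
  10. (~a | e | g) — ~a is true.
  11. (c | ~f) — ~f is true.
  12. (b | ~g | e) — b is true.
  13. (~d | c | ~f) — ~f is true.

a = False, b = True, c = True, d = False, e = False, f = False, g = True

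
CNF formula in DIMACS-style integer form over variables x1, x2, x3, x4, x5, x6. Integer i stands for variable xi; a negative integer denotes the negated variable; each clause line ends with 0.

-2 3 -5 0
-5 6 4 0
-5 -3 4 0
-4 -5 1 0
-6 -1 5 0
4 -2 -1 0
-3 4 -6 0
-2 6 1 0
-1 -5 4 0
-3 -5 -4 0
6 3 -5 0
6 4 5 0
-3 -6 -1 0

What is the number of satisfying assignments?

Split on x5, then x4.
  x5=T, x4=T: remaining (x1,x2,x3,x6) ∈ {(T,F,F,T)} — 1.
  x5=T, x4=F: remaining (x1,x2,x3,x6) ∈ {(F,F,F,T)} — 1.
  x5=F, x4=T: x3 free; 5 ways for (x1,x2,x6) × 2^1 = 10.
  x5=F, x4=F: remaining (x1,x2,x3,x6) ∈ {(F,F,F,T); (F,T,F,T)} — 2.
Total: 1 + 1 + 10 + 2 = 14.

14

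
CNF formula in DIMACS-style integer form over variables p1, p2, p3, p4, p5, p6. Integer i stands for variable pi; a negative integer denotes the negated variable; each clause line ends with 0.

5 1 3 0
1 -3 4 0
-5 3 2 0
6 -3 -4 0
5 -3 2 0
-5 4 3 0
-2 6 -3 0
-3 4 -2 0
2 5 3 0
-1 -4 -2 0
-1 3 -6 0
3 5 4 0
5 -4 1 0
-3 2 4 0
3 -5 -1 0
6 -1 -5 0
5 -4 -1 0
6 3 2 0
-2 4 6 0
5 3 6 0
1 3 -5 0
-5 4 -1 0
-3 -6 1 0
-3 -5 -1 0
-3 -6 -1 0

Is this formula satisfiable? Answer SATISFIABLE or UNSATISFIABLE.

p3 = True:
  p1 = True:
    propagation gives p5=False, p2=True, p6=True; an empty clause results — contradiction.
  p1 = False:
    propagation gives p4=True, p6=True; an empty clause results — contradiction.
p3 = False:
  p5 = True:
    propagation gives p2=True, p4=True, p1=False; an empty clause results — contradiction.
  p5 = False:
    propagation gives p1=True, p2=True, p4=False; an empty clause results — contradiction.
Every branch closes, so no satisfying assignment exists.

UNSATISFIABLE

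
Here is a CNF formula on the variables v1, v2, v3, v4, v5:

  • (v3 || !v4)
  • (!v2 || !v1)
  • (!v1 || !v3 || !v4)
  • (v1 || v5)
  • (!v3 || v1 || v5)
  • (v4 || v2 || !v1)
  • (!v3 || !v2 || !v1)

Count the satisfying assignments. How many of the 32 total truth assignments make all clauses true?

The models are:
  v1=0 v2=0 v3=0 v4=0 v5=1
  v1=0 v2=0 v3=1 v4=0 v5=1
  v1=0 v2=0 v3=1 v4=1 v5=1
  v1=0 v2=1 v3=0 v4=0 v5=1
  v1=0 v2=1 v3=1 v4=0 v5=1
  v1=0 v2=1 v3=1 v4=1 v5=1
Count: 6.

6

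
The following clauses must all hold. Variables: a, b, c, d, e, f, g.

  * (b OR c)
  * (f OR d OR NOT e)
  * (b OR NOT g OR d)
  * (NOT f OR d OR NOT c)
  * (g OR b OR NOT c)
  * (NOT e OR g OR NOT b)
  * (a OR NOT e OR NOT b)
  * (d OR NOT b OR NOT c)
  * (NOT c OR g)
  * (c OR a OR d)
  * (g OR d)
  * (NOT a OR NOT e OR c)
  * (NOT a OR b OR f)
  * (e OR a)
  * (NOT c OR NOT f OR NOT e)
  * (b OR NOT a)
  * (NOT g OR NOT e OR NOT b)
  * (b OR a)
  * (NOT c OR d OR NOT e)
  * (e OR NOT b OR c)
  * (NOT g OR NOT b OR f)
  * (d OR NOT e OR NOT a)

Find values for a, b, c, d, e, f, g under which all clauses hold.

a=T, b=T, c=T, d=T, e=F, f=T, g=T

d occurs only positively in the remaining clauses — set d = True.
Branch on a: take a = True.
  then b is forced to True.
For the remaining variables, c = True, e = False, f = True, g = True works.
Every clause has at least one true literal under this assignment.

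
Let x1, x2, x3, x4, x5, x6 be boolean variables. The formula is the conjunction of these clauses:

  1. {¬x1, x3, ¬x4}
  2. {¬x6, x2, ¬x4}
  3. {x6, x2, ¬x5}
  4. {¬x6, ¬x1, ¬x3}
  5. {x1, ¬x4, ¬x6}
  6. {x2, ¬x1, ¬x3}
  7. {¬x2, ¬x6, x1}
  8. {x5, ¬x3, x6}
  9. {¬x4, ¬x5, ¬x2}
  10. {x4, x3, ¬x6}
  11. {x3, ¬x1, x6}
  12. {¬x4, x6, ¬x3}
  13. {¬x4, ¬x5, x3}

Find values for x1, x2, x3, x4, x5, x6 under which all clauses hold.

x1 = True, x2 = True, x3 = True, x4 = False, x5 = True, x6 = False

Check each clause:
  1. {¬x4, ¬x1, x3} — x3 is true.
  2. {¬x6, ¬x4, x2} — x2 is true.
  3. {x6, ¬x5, x2} — x2 is true.
  4. {¬x3, ¬x6, ¬x1} — ¬x6 is true.
  5. {¬x4, x1, ¬x6} — x1 is true.
  6. {¬x3, x2, ¬x1} — x2 is true.
  7. {¬x6, ¬x2, x1} — x1 is true.
  8. {¬x3, x6, x5} — x5 is true.
  9. {¬x5, ¬x4, ¬x2} — ¬x4 is true.
  10. {x3, ¬x6, x4} — ¬x6 is true.
  11. {x3, x6, ¬x1} — x3 is true.
  12. {x6, ¬x3, ¬x4} — ¬x4 is true.
  13. {¬x4, x3, ¬x5} — x3 is true.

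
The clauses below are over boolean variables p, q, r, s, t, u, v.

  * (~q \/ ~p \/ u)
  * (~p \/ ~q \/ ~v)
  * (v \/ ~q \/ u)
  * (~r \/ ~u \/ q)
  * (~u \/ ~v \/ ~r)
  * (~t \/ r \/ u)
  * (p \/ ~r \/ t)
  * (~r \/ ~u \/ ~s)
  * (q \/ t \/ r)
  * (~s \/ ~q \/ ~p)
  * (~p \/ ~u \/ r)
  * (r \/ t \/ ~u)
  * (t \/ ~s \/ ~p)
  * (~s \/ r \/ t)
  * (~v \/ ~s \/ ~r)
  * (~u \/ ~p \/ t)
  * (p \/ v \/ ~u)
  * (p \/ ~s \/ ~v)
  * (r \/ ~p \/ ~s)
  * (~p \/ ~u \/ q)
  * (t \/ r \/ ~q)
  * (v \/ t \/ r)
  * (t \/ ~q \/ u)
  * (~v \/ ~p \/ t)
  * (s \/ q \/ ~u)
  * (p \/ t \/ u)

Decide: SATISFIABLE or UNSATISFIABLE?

SATISFIABLE

Try p = True.
Branch on q: take q = False.
  then u is forced to False.
Branch on r: take r = True.
The remaining clauses are satisfied by s = False, t = False, v = False.
So p=True, q=False, r=True, s=False, t=False, u=False, v=False is a satisfying assignment.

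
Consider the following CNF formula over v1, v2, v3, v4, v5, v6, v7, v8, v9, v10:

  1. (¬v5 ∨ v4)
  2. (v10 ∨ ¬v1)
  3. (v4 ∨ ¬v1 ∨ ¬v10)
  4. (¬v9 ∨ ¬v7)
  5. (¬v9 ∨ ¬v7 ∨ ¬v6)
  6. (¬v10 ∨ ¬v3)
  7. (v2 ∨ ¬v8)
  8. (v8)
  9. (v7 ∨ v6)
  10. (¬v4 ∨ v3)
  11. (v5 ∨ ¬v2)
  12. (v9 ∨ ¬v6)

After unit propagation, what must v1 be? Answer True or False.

False

(v8) is a unit clause: v8 = True.
(¬v8 ∨ v2): since v8 = True, the clause reduces to (v2). v2 = True.
In (v5 ∨ ¬v2), ¬v2 is now false; v5 must hold, so v5 = True.
(¬v5 ∨ v4): since v5 = True, the clause reduces to (v4). v4 = True.
(v3 ∨ ¬v4): since v4 = True, the clause reduces to (v3). v3 = True.
(¬v3 ∨ ¬v10): since v3 = True, the clause reduces to (¬v10). v10 = False.
(¬v1 ∨ v10): since v10 = False, the clause reduces to (¬v1). v1 = False.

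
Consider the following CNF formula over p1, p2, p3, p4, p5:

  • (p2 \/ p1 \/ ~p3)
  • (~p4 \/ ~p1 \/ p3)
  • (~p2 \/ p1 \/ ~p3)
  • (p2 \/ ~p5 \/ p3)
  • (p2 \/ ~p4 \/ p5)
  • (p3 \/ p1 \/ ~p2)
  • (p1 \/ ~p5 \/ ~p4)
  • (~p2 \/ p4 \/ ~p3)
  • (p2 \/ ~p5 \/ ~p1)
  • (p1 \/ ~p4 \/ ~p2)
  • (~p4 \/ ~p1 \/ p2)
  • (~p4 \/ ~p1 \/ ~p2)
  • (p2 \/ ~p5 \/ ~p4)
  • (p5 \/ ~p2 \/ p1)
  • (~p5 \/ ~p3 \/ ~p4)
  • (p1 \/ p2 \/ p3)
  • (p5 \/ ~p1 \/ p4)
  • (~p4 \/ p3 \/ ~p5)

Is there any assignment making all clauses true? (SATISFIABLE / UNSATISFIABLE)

SATISFIABLE

Try p1 = True.
For the remaining variables, p2 = True, p3 = False, p4 = False, p5 = True works.
So p1=1, p2=1, p3=0, p4=0, p5=1 is a satisfying assignment.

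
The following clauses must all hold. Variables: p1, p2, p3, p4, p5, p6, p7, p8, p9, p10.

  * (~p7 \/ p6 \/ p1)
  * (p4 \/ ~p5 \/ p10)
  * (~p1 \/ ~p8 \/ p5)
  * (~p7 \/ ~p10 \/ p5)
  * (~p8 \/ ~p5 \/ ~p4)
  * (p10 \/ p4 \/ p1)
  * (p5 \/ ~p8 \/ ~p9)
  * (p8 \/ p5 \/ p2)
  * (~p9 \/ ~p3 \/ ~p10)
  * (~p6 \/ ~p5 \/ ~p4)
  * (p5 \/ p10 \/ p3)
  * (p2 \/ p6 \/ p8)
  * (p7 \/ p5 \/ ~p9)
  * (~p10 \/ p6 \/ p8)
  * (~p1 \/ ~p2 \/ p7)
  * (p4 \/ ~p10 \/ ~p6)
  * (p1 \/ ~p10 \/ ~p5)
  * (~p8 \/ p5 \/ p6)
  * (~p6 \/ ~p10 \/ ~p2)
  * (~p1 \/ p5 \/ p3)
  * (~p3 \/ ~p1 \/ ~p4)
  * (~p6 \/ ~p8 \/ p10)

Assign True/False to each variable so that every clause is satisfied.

p1=T, p2=T, p3=T, p4=F, p5=F, p6=F, p7=T, p8=F, p9=T, p10=F

Check each clause:
  1. (p6 \/ p1 \/ ~p7) — p1 is true.
  2. (p4 \/ ~p5 \/ p10) — ~p5 is true.
  3. (~p8 \/ p5 \/ ~p1) — ~p8 is true.
  4. (~p10 \/ p5 \/ ~p7) — ~p10 is true.
  5. (~p8 \/ ~p4 \/ ~p5) — ~p8 is true.
  6. (p4 \/ p1 \/ p10) — p1 is true.
  7. (~p9 \/ p5 \/ ~p8) — ~p8 is true.
  8. (p5 \/ p8 \/ p2) — p2 is true.
  9. (~p10 \/ ~p3 \/ ~p9) — ~p10 is true.
  10. (~p6 \/ ~p4 \/ ~p5) — ~p6 is true.
  11. (p10 \/ p5 \/ p3) — p3 is true.
  12. (p6 \/ p8 \/ p2) — p2 is true.
  13. (~p9 \/ p7 \/ p5) — p7 is true.
  14. (p8 \/ ~p10 \/ p6) — ~p10 is true.
  15. (~p1 \/ ~p2 \/ p7) — p7 is true.
  16. (p4 \/ ~p6 \/ ~p10) — ~p6 is true.
  17. (~p10 \/ ~p5 \/ p1) — p1 is true.
  18. (~p8 \/ p6 \/ p5) — ~p8 is true.
  19. (~p6 \/ ~p10 \/ ~p2) — ~p6 is true.
  20. (p5 \/ p3 \/ ~p1) — p3 is true.
  21. (~p1 \/ ~p4 \/ ~p3) — ~p4 is true.
  22. (~p8 \/ ~p6 \/ p10) — ~p8 is true.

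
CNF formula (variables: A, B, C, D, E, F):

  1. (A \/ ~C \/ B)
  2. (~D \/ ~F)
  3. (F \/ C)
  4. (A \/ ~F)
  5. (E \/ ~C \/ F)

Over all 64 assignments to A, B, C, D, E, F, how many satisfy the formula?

14

Case analysis on F and C:
  F=1, C=1: remaining (A,B,D,E) ∈ {(1,0,0,0); (1,0,0,1); (1,1,0,0); (1,1,0,1)} — 4.
  F=1, C=0: remaining (A,B,D,E) ∈ {(1,0,0,0); (1,0,0,1); (1,1,0,0); (1,1,0,1)} — 4.
  F=0, C=1: D free; 3 ways for (A,B,E) × 2^1 = 6.
  F=0, C=0: a clause becomes empty — 0.
Total: 4 + 4 + 6 + 0 = 14.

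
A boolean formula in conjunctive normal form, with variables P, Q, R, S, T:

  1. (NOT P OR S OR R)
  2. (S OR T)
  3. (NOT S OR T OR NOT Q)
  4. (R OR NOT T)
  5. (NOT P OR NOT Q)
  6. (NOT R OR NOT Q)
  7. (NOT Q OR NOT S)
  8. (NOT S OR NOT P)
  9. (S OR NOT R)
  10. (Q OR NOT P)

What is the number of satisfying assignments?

Satisfying assignments:
  P=F Q=F R=F S=T T=F
  P=F Q=F R=T S=T T=F
  P=F Q=F R=T S=T T=T
That's 3 in total.

3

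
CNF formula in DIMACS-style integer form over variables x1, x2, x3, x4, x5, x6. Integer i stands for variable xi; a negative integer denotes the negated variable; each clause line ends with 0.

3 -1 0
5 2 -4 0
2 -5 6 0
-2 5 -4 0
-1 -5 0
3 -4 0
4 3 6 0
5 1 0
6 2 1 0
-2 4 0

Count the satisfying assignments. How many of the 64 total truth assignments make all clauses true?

7

Satisfying assignments:
  x1=0 x2=0 x3=0 x4=0 x5=1 x6=1
  x1=0 x2=0 x3=1 x4=0 x5=1 x6=1
  x1=0 x2=0 x3=1 x4=1 x5=1 x6=1
  x1=0 x2=1 x3=1 x4=1 x5=1 x6=0
  x1=0 x2=1 x3=1 x4=1 x5=1 x6=1
  x1=1 x2=0 x3=1 x4=0 x5=0 x6=0
  x1=1 x2=0 x3=1 x4=0 x5=0 x6=1
Count: 7.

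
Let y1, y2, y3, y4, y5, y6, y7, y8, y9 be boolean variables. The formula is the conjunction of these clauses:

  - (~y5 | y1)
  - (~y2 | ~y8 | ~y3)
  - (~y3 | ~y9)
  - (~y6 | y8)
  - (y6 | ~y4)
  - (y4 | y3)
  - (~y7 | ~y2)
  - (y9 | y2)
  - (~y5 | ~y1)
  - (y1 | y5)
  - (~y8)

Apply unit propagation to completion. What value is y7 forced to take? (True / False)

False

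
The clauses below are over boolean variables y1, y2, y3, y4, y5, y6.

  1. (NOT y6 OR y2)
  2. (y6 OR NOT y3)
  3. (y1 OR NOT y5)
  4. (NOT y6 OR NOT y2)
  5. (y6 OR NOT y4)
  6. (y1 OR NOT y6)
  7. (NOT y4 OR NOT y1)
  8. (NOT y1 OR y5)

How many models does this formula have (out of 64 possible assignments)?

Satisfying assignments:
  y1=F y2=F y3=F y4=F y5=F y6=F
  y1=F y2=T y3=F y4=F y5=F y6=F
  y1=T y2=F y3=F y4=F y5=T y6=F
  y1=T y2=T y3=F y4=F y5=T y6=F
That's 4 in total.

4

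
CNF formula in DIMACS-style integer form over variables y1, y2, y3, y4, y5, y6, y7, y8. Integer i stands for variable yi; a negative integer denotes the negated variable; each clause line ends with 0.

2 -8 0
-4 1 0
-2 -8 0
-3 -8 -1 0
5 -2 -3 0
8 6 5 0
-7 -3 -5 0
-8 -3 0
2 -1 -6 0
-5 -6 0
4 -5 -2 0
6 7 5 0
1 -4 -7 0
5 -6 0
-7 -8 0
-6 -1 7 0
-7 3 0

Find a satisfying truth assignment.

Set y1 = True and propagate.
The remaining clauses are satisfied by y2 = False, y3 = True, y4 = True, y5 = True, y6 = False, y7 = False, y8 = False.

y1=T  y2=F  y3=T  y4=T  y5=T  y6=F  y7=F  y8=F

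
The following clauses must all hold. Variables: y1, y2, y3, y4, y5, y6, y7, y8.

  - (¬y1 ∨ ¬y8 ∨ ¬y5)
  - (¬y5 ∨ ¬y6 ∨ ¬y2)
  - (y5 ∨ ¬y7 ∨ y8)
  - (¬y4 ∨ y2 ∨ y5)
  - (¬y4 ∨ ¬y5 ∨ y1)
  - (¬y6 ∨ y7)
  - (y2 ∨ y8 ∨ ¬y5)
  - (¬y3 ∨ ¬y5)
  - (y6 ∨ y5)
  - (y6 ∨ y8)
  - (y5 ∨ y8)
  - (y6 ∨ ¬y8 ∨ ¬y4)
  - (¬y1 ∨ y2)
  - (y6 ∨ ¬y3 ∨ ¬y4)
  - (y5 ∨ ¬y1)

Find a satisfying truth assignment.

y1 = F, y2 = F, y3 = F, y4 = F, y5 = F, y6 = T, y7 = T, y8 = T

Check each clause:
  1. (¬y1 ∨ ¬y5 ∨ ¬y8) — ¬y5 is true.
  2. (¬y5 ∨ ¬y6 ∨ ¬y2) — ¬y5 is true.
  3. (y5 ∨ y8 ∨ ¬y7) — y8 is true.
  4. (y2 ∨ ¬y4 ∨ y5) — ¬y4 is true.
  5. (¬y5 ∨ y1 ∨ ¬y4) — ¬y5 is true.
  6. (¬y6 ∨ y7) — y7 is true.
  7. (¬y5 ∨ y8 ∨ y2) — y8 is true.
  8. (¬y5 ∨ ¬y3) — ¬y5 is true.
  9. (y6 ∨ y5) — y6 is true.
  10. (y6 ∨ y8) — y8 is true.
  11. (y8 ∨ y5) — y8 is true.
  12. (¬y8 ∨ ¬y4 ∨ y6) — ¬y4 is true.
  13. (y2 ∨ ¬y1) — ¬y1 is true.
  14. (¬y3 ∨ ¬y4 ∨ y6) — ¬y4 is true.
  15. (y5 ∨ ¬y1) — ¬y1 is true.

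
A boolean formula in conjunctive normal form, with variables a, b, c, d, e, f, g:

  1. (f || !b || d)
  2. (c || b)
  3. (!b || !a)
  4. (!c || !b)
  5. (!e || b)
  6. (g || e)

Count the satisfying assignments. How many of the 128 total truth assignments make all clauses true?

Case analysis on b and c:
  b=1, c=1: a clause becomes empty — 0.
  b=1, c=0: 9 of the 32 assignments to (a,d,e,f,g) work.
  b=0, c=1: forces e=0; g=1; a, d, f free → 2^3 = 8.
  b=0, c=0: a clause becomes empty — 0.
Total: 0 + 9 + 8 + 0 = 17.

17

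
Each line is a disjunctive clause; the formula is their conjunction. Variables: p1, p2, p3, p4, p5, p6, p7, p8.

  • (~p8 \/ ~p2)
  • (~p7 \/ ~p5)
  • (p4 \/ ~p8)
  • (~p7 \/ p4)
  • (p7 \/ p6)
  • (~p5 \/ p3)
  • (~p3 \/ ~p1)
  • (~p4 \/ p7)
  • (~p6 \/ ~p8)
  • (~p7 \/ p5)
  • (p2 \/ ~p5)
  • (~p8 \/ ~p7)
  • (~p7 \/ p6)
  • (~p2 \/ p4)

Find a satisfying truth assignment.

p1 occurs only negated in the remaining clauses — set p1 = False.
p8 occurs only negated in the remaining clauses — set p8 = False.
Try p2 = False.
  then p5 is forced to False.
  then p7 is forced to False.
  then p6 is forced to True.
  then p4 is forced to False.
p3 is now unconstrained; take p3 = True.
Check each clause:
  1. (~p8 \/ ~p2) — ~p8 is true.
  2. (~p5 \/ ~p7) — ~p7 is true.
  3. (p4 \/ ~p8) — ~p8 is true.
  4. (p4 \/ ~p7) — ~p7 is true.
  5. (p6 \/ p7) — p6 is true.
  6. (p3 \/ ~p5) — p3 is true.
  7. (~p1 \/ ~p3) — ~p1 is true.
  8. (p7 \/ ~p4) — ~p4 is true.
  9. (~p6 \/ ~p8) — ~p8 is true.
  10. (~p7 \/ p5) — ~p7 is true.
  11. (~p5 \/ p2) — ~p5 is true.
  12. (~p7 \/ ~p8) — ~p8 is true.
  13. (~p7 \/ p6) — ~p7 is true.
  14. (p4 \/ ~p2) — ~p2 is true.

p1 = False, p2 = False, p3 = True, p4 = False, p5 = False, p6 = True, p7 = False, p8 = False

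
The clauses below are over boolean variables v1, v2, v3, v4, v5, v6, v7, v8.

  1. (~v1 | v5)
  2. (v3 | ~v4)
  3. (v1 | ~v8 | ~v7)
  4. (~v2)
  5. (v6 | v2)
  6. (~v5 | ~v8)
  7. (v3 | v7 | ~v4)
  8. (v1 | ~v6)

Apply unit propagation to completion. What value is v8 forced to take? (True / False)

False

(~v2) stands alone — v2 = False.
In (v6 | v2), v2 is now false; v6 must hold, so v6 = True.
From (~v6 | v1) and v6 = True: v1 = True.
In (~v1 | v5), ~v1 is now false; v5 must hold, so v5 = True.
(~v8 | ~v5): since v5 = True, the clause reduces to (~v8). v8 = False.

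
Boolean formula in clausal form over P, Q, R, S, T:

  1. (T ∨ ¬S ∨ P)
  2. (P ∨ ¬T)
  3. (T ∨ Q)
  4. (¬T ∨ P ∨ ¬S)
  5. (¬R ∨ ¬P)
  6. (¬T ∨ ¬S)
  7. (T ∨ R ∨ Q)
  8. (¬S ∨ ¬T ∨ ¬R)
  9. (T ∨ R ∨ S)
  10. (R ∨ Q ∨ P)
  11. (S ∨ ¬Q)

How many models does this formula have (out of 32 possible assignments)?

Satisfying assignments:
  P=T Q=F R=F S=F T=T
  P=T Q=T R=F S=T T=F
That's 2 in total.

2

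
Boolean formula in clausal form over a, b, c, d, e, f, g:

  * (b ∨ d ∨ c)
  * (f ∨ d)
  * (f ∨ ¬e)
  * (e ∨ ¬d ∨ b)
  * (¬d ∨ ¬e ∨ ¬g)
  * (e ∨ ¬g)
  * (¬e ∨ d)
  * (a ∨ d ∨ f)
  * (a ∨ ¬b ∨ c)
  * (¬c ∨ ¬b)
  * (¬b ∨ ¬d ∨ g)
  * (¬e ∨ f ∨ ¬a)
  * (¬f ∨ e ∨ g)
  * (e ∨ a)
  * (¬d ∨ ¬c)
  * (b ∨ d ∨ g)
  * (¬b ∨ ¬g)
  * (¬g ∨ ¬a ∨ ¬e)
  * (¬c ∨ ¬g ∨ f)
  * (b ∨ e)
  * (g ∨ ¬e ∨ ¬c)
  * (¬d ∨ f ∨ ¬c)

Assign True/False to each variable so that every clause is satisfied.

a = F, b = F, c = F, d = T, e = T, f = T, g = F

Check each clause:
  1. (b ∨ c ∨ d) — d is true.
  2. (d ∨ f) — d is true.
  3. (¬e ∨ f) — f is true.
  4. (b ∨ ¬d ∨ e) — e is true.
  5. (¬d ∨ ¬e ∨ ¬g) — ¬g is true.
  6. (e ∨ ¬g) — ¬g is true.
  7. (d ∨ ¬e) — d is true.
  8. (a ∨ f ∨ d) — d is true.
  9. (¬b ∨ a ∨ c) — ¬b is true.
  10. (¬c ∨ ¬b) — ¬c is true.
  11. (g ∨ ¬b ∨ ¬d) — ¬b is true.
  12. (¬e ∨ ¬a ∨ f) — ¬a is true.
  13. (¬f ∨ e ∨ g) — e is true.
  14. (e ∨ a) — e is true.
  15. (¬d ∨ ¬c) — ¬c is true.
  16. (b ∨ g ∨ d) — d is true.
  17. (¬b ∨ ¬g) — ¬g is true.
  18. (¬a ∨ ¬g ∨ ¬e) — ¬g is true.
  19. (¬c ∨ f ∨ ¬g) — ¬g is true.
  20. (b ∨ e) — e is true.
  21. (¬e ∨ ¬c ∨ g) — ¬c is true.
  22. (¬d ∨ f ∨ ¬c) — ¬c is true.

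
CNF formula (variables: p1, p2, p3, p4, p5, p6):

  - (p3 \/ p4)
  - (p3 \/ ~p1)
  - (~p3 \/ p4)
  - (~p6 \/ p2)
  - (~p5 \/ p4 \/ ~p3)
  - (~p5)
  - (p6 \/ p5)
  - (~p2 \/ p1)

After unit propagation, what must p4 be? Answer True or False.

True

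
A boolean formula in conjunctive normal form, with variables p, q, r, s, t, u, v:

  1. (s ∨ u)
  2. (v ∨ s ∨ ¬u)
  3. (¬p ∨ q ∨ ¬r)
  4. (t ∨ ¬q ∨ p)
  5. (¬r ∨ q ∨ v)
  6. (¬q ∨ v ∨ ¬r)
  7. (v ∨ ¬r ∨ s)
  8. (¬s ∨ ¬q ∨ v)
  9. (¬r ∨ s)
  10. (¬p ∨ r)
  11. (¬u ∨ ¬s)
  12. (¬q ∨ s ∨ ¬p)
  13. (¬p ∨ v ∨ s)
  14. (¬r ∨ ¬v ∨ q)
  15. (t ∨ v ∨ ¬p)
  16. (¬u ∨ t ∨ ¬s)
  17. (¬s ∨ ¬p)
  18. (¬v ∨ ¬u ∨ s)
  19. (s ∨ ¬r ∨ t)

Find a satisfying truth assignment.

p=False, q=False, r=False, s=True, t=False, u=False, v=False

Branch on p: take p = False.
Set q = False and propagate.
Branch on r: take r = False.
For the remaining variables, s = True, t = False, u = False, v = False works.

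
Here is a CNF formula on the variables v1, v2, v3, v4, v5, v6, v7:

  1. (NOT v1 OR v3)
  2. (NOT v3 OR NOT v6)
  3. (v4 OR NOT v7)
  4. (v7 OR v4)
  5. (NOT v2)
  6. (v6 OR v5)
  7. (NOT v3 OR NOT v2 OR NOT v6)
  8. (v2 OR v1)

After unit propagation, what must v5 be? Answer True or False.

True

Unit clause (NOT v2) sets v2 = False.
In (v2 OR v1), v2 is now false; v1 must hold, so v1 = True.
(v3 OR NOT v1): since v1 = True, the clause reduces to (v3). v3 = True.
(NOT v6 OR NOT v3): since v3 = True, the clause reduces to (NOT v6). v6 = False.
In (v6 OR v5), v6 is now false; v5 must hold, so v5 = True.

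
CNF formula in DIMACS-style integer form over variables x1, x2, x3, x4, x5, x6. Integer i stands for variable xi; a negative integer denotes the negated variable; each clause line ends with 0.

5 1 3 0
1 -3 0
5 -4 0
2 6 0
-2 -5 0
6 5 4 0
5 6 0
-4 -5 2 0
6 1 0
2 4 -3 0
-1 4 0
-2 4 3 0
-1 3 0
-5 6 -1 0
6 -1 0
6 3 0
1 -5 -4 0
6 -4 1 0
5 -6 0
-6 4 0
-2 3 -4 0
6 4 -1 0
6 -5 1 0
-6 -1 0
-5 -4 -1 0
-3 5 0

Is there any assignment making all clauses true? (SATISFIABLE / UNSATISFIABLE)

UNSATISFIABLE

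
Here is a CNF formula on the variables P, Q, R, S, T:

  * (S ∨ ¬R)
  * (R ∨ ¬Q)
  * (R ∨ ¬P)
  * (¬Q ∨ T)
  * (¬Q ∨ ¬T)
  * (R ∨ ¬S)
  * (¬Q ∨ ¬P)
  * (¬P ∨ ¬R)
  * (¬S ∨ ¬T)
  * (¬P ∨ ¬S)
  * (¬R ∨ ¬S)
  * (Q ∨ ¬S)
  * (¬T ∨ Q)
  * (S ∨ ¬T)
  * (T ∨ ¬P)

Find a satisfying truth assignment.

P=F, Q=F, R=F, S=F, T=F

P occurs only negated in the remaining clauses — set P = False.
Set Q = False and propagate.
  then S is forced to False.
  then R is forced to False.
  then T is forced to False.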